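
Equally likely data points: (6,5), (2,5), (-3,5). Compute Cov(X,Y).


E[X]=5/3, E[Y]=5, E[XY]=25/3
Cov(X,Y) = E[XY] - E[X]E[Y] = 25/3 - 5/3*5 = 0

0


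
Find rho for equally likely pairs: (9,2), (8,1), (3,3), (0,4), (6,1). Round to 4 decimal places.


Cov(X,Y) = -3.2400, Var(X) = 10.9600, Var(Y) = 1.3600
rho = Cov/(sqrt(VarX)*sqrt(VarY)) = -0.8392

-0.8392


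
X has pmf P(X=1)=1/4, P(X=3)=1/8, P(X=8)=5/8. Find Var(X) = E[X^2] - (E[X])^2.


E[X] = 45/8, E[X^2] = 331/8
Var(X) = E[X^2] - (E[X])^2 = 331/8 - (45/8)^2 = 623/64

623/64


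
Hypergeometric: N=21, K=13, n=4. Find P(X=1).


P(X=1) = C(13,1)*C(8,3) / C(21,4)
= 13*56 / 5985
= 728/5985 = 104/855

104/855


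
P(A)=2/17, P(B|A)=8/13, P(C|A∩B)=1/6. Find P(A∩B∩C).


P(A∩B∩C) = P(A) * P(B|A) * P(C|A∩B)
= 2/17 * 8/13 * 1/6
= 16/221 * 1/6 = 8/663

8/663


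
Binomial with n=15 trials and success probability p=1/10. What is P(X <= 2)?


P(X<=2) = P(X=0) + P(X=1) + P(X=2)
= 205891132094649/1000000000000000 + 68630377364883/200000000000000 + 53379182394909/200000000000000
= 815938930893609/1000000000000000

815938930893609/1000000000000000


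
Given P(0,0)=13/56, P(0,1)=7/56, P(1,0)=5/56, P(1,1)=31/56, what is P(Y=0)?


P(Y=0) = P(0,0)+P(1,0) = 13/56 + 5/56 = 18/56 = 9/28

9/28


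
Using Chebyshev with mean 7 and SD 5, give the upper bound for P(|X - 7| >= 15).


k = 15/5 = 3
Chebyshev: P(|X-mu| >= k*sigma) <= 1/k^2 = 1/3^2 = 1/9

1/9


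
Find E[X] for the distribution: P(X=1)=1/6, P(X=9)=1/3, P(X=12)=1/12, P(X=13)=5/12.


E[X] = sum(x * P(x))
= 1*1/6 + 9*1/3 + 12*1/12 + 13*5/12
= 115/12

115/12


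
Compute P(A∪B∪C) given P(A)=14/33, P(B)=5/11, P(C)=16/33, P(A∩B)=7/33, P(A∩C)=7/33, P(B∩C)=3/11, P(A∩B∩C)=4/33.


P(A∪B∪C) = P(A)+P(B)+P(C) - P(AB)-P(AC)-P(BC) + P(ABC)
= 14/33+5/11+16/33 - 7/33-7/33-3/11 + 4/33
= 26/33

26/33


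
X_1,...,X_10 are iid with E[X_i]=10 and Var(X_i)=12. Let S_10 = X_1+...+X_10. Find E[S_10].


E[S_n] = n*E[X_1] = 10*10 = 100

100


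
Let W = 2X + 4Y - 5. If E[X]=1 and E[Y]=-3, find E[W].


E[2X + 4Y - 5] = 2*E[X] + 4*E[Y] - 5
= (2)*(1) + (4)*(-3) + (-5)
= 2 - 12 - 5 = -15

-15


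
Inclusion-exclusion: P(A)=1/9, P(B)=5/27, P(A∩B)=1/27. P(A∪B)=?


P(A∪B) = P(A) + P(B) - P(A∩B)
= 1/9 + 5/27 - 1/27 = 7/27

7/27


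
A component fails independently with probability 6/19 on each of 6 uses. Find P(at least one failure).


P(at least one) = 1 - P(none)
P(none) = (1 - 6/19)^6 = (13/19)^6 = 4826809/47045881
P(at least one) = 1 - 4826809/47045881 = 42219072/47045881

42219072/47045881


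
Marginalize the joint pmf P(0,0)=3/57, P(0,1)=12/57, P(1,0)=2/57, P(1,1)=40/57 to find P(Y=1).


P(Y=1) = P(0,1)+P(1,1) = 12/57 + 40/57 = 52/57

52/57


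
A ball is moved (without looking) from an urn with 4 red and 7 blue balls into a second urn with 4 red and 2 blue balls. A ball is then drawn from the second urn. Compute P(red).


P(transfer red) = 4/11; P(transfer blue) = 7/11
If red transferred: Urn II has 5 red of 7, so P(red|red moved) = 5/7
If blue transferred: Urn II has 4 red of 7, so P(red|blue moved) = 4/7
By total probability: P(red) = 4/11*5/7 + 7/11*4/7 = 48/77

48/77


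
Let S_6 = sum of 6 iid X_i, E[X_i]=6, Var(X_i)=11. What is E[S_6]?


E[S_n] = n*E[X_1] = 6*6 = 36

36


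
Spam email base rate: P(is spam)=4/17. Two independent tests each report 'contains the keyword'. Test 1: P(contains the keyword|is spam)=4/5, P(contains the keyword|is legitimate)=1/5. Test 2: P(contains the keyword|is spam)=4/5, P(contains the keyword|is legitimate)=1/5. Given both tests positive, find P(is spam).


After test 1: P(+) = 4/5*4/17 + 1/5*13/17 = 29/85
P(B|+) = (16/85)/(29/85) = 16/29
After test 2 (use post1 as new prior): P(+) = 4/5*16/29 + 1/5*13/29 = 77/145
P(B|+,+) = (64/145)/(77/145) = 64/77

64/77


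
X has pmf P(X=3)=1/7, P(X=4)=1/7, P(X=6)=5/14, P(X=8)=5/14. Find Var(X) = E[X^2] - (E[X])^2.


E[X] = 6, E[X^2] = 275/7
Var(X) = E[X^2] - (E[X])^2 = 275/7 - (6)^2 = 23/7

23/7


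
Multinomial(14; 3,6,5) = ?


14! = 87178291200
Denominator: 3!=6 * 6!=720 * 5!=120
Coefficient = 87178291200 / 518400 = 168168

168168


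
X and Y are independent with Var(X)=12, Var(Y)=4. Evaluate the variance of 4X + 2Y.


Independence => Cov(X,Y)=0
Var(4X + 2Y) = 4^2*Var(X) + 2^2*Var(Y)
= 16*12 + 4*4 = 208

208


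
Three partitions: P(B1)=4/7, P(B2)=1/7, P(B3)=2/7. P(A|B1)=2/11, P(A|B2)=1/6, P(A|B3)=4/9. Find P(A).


P(A) = P(A|B1)P(B1) + P(A|B2)P(B2) + P(A|B3)P(B3)
= 2/11*4/7 + 1/6*1/7 + 4/9*2/7
= 8/77 + 1/42 + 8/63 = 353/1386

353/1386


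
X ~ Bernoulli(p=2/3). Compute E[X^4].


For Bernoulli: X in {0,1}
E[X^4] = 0^4*(1-2/3) + 1^4*2/3 = 2/3

2/3


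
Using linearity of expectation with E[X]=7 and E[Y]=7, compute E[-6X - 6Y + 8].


E[-6X - 6Y + 8] = -6*E[X] - 6*E[Y] + 8
= (-6)*(7) + (-6)*(7) + (8)
= -42 - 42 + 8 = -76

-76


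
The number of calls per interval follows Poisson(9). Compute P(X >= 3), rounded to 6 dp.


P(X>=3) = 1 - P(X<=2) = 1 - (e^(-9)*9^0/0! + e^(-9)*9^1/1! + e^(-9)*9^2/2!)
≈ 1 - (0.0001234098 + 0.0011106882 + 0.0049980971)
= 1 - 0.0062321951 = 0.9937678049
≈ 0.993768

0.993768


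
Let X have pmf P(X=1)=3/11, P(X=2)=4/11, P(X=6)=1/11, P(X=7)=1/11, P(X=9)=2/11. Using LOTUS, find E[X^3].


E[X^3] = sum(g(x)*P(x))
= 1*3/11 + 8*4/11 + 216*1/11 + 343*1/11 + 729*2/11
= 2052/11

2052/11


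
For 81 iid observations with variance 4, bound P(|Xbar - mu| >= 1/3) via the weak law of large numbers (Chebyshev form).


Var(Xbar) = Var(X)/n = 4/81
Chebyshev: P(|Xbar-mu| >= 1/3) <= Var(Xbar)/(1/3)^2 = (4/81)/(1/9) = 4/9

4/9


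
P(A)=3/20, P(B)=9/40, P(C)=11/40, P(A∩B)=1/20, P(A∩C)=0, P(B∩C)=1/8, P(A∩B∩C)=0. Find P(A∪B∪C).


P(A∪B∪C) = P(A)+P(B)+P(C) - P(AB)-P(AC)-P(BC) + P(ABC)
= 3/20+9/40+11/40 - 1/20-0-1/8 + 0
= 19/40

19/40


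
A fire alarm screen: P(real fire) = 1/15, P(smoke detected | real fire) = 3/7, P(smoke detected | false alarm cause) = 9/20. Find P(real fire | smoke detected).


P(A) = P(A|B)P(B) + P(A|B')P(B') = 3/7*1/15 + 9/20*14/15 = 157/350
P(B|A) = P(A|B)P(B)/P(A) = (1/35)/(157/350) = 10/157

10/157


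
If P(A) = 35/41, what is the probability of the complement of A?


P(A') = 1 - P(A) = 1 - 35/41 = 6/41

6/41


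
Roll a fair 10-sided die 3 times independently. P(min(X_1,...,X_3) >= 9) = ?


P(min >= 9) = P(all X_i >= 9) = (P(X_1 >= 9))^3
= (2/10)^3 = (1/5)^3 = 1/125

1/125


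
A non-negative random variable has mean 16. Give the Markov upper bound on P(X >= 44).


Markov: P(X >= a) <= E[X]/a
P(X >= 44) <= 16/44 = 4/11

4/11


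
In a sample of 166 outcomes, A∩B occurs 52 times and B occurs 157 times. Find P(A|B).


P(A|B) = P(A∩B)/P(B) = (52/166)/(157/166) = 52/157

52/157


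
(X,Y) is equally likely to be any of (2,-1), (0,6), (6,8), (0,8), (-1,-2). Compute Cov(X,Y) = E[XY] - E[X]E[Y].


E[X]=7/5, E[Y]=19/5, E[XY]=48/5
Cov(X,Y) = E[XY] - E[X]E[Y] = 48/5 - 7/5*19/5 = 107/25

107/25


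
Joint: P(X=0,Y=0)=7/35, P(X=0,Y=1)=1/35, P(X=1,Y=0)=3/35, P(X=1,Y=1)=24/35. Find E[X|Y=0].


P(Y=0) = 10/35
E[X|Y=0] = (0*7 + 1*3)/10 = 3/10

3/10


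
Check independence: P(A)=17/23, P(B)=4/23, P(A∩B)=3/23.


P(A)*P(B) = 17/23*4/23 = 68/529
P(A∩B) = 3/23 != 68/529, so not independent

No, A and B are not independent


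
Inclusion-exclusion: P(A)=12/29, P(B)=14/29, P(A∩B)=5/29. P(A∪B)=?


P(A∪B) = P(A) + P(B) - P(A∩B)
= 12/29 + 14/29 - 5/29 = 21/29

21/29


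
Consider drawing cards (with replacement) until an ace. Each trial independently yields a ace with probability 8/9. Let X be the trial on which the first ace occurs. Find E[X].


For geometric (trials until first success), E[X] = 1/p = 1/(8/9) = 9/8

9/8


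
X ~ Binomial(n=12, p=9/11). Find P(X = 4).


P(X=4) = C(12,4) * p^4 * (1-p)^8
= 495 * 6561/14641 * 256/214358881
= 75582720/285311670611

75582720/285311670611


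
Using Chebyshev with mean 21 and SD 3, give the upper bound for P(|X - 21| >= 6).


k = 6/3 = 2
Chebyshev: P(|X-mu| >= k*sigma) <= 1/k^2 = 1/2^2 = 1/4

1/4


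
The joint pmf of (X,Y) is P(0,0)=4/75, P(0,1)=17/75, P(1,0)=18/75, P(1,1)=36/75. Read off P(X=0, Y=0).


Read from table: P(X=0, Y=0) = 4/75

4/75


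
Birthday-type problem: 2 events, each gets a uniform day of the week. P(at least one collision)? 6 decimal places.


P(all different) = prod((7-i)/7 for i=0..1) = 0.857143
P(at least one match) = 1 - 0.857143 = 0.142857

0.142857


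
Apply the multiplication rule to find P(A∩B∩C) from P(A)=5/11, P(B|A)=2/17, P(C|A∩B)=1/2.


P(A∩B∩C) = P(A) * P(B|A) * P(C|A∩B)
= 5/11 * 2/17 * 1/2
= 10/187 * 1/2 = 5/187

5/187


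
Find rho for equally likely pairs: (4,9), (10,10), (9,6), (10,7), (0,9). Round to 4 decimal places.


Cov(X,Y) = -2.1200, Var(X) = 15.8400, Var(Y) = 2.1600
rho = Cov/(sqrt(VarX)*sqrt(VarY)) = -0.3624

-0.3624


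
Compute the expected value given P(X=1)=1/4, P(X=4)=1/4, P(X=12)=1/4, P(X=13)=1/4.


E[X] = sum(x * P(x))
= 1*1/4 + 4*1/4 + 12*1/4 + 13*1/4
= 15/2

15/2


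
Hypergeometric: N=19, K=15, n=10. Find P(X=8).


P(X=8) = C(15,8)*C(4,2) / C(19,10)
= 6435*6 / 92378
= 38610/92378 = 135/323

135/323


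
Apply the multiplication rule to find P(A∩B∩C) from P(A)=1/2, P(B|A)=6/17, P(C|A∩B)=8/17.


P(A∩B∩C) = P(A) * P(B|A) * P(C|A∩B)
= 1/2 * 6/17 * 8/17
= 3/17 * 8/17 = 24/289

24/289


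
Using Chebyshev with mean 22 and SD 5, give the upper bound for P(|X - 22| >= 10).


k = 10/5 = 2
Chebyshev: P(|X-mu| >= k*sigma) <= 1/k^2 = 1/2^2 = 1/4

1/4


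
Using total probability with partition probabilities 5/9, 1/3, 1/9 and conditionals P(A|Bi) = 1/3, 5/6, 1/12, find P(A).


P(A) = P(A|B1)P(B1) + P(A|B2)P(B2) + P(A|B3)P(B3)
= 1/3*5/9 + 5/6*1/3 + 1/12*1/9
= 5/27 + 5/18 + 1/108 = 17/36

17/36


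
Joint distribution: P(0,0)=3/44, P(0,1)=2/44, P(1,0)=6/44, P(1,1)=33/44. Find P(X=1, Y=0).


Read from table: P(X=1, Y=0) = 6/44 = 3/22

3/22


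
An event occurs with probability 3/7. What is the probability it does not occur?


P(A') = 1 - P(A) = 1 - 3/7 = 4/7

4/7


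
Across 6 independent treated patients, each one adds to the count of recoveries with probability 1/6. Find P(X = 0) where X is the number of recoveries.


P(X=0) = C(6,0) * p^0 * (1-p)^6
= 1 * 1 * 15625/46656
= 15625/46656

15625/46656


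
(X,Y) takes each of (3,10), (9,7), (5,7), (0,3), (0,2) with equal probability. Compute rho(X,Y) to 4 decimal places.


Cov(X,Y) = 5.8800, Var(X) = 11.4400, Var(Y) = 8.5600
rho = Cov/(sqrt(VarX)*sqrt(VarY)) = 0.5942

0.5942


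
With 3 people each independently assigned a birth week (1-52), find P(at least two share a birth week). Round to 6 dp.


P(all different) = prod((52-i)/52 for i=0..2) = 0.943047
P(at least one match) = 1 - 0.943047 = 0.056953

0.056953


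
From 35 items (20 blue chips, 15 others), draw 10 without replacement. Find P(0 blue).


P(X=0) = C(20,0)*C(15,10) / C(35,10)
= 1*3003 / 183579396
= 3003/183579396 = 1/61132

1/61132


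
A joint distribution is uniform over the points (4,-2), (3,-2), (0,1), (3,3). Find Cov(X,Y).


E[X]=5/2, E[Y]=0, E[XY]=-5/4
Cov(X,Y) = E[XY] - E[X]E[Y] = -5/4 - 5/2*0 = -5/4

-5/4


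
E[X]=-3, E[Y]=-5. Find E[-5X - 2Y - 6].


E[-5X - 2Y - 6] = -5*E[X] - 2*E[Y] - 6
= (-5)*(-3) + (-2)*(-5) + (-6)
= 15 + 10 - 6 = 19

19


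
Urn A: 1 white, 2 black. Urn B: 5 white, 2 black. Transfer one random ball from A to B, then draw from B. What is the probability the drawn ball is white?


P(transfer white) = 1/3; P(transfer black) = 2/3
If white transferred: Urn II has 6 white of 8, so P(white|white moved) = 3/4
If black transferred: Urn II has 5 white of 8, so P(white|black moved) = 5/8
By total probability: P(white) = 1/3*3/4 + 2/3*5/8 = 2/3

2/3


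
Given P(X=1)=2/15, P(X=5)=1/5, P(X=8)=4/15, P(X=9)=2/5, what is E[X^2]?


E[X^2] = sum(g(x)*P(x))
= 1*2/15 + 25*1/5 + 64*4/15 + 81*2/5
= 273/5

273/5


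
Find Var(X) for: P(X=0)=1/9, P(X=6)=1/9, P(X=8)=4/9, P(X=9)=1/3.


E[X] = 65/9, E[X^2] = 535/9
Var(X) = E[X^2] - (E[X])^2 = 535/9 - (65/9)^2 = 590/81

590/81


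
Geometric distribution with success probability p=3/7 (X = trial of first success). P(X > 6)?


P(X > 6) = P(first 6 trials all fail) = (1-p)^6 = (4/7)^6 = 4096/117649

4096/117649


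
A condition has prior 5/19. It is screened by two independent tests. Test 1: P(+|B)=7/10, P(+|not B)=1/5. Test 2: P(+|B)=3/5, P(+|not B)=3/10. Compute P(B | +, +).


After test 1: P(+) = 7/10*5/19 + 1/5*14/19 = 63/190
P(B|+) = (7/38)/(63/190) = 5/9
After test 2 (use post1 as new prior): P(+) = 3/5*5/9 + 3/10*4/9 = 7/15
P(B|+,+) = (1/3)/(7/15) = 5/7

5/7


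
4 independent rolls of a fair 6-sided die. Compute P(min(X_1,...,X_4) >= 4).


P(min >= 4) = P(all X_i >= 4) = (P(X_1 >= 4))^4
= (3/6)^4 = (1/2)^4 = 1/16

1/16


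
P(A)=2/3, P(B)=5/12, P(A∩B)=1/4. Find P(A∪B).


P(A∪B) = P(A) + P(B) - P(A∩B)
= 2/3 + 5/12 - 1/4 = 5/6

5/6


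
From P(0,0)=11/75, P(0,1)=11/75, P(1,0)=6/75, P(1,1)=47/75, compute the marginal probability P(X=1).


P(X=1) = P(1,0)+P(1,1) = 6/75 + 47/75 = 53/75

53/75


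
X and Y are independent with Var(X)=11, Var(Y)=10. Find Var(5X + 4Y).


Independence => Cov(X,Y)=0
Var(5X + 4Y) = 5^2*Var(X) + 4^2*Var(Y)
= 25*11 + 16*10 = 435

435


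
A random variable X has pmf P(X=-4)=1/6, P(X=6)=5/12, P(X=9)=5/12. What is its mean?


E[X] = sum(x * P(x))
= -4*1/6 + 6*5/12 + 9*5/12
= 67/12

67/12


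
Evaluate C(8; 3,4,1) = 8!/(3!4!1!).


8! = 40320
Denominator: 3!=6 * 4!=24 * 1!=1
Coefficient = 40320 / 144 = 280

280


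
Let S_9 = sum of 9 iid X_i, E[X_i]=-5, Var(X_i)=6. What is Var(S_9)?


By independence, Var(S_n) = n*Var(X_1) = 9*6 = 54

54


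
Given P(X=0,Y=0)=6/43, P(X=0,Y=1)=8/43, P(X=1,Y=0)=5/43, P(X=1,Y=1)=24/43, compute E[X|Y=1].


P(Y=1) = 32/43
E[X|Y=1] = (0*8 + 1*24)/32 = 24/32 = 3/4

3/4


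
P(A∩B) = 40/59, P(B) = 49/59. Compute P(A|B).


P(A|B) = P(A∩B)/P(B) = (40/59)/(49/59) = 40/49

40/49


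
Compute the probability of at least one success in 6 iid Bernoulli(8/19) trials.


P(at least one) = 1 - P(none)
P(none) = (1 - 8/19)^6 = (11/19)^6 = 1771561/47045881
P(at least one) = 1 - 1771561/47045881 = 45274320/47045881

45274320/47045881


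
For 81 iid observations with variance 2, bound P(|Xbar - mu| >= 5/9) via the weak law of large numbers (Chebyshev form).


Var(Xbar) = Var(X)/n = 2/81
Chebyshev: P(|Xbar-mu| >= 5/9) <= Var(Xbar)/(5/9)^2 = (2/81)/(25/81) = 2/25

2/25


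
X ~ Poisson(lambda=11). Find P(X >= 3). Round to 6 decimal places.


P(X>=3) = 1 - P(X<=2) = 1 - (e^(-11)*11^0/0! + e^(-11)*11^1/1! + e^(-11)*11^2/2!)
≈ 1 - (0.0000167017 + 0.0001837187 + 0.0010104529)
= 1 - 0.0012108733 = 0.9987891267
≈ 0.998789

0.998789


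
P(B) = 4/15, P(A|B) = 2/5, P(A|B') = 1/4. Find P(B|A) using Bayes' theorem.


P(A) = P(A|B)P(B) + P(A|B')P(B') = 2/5*4/15 + 1/4*11/15 = 29/100
P(B|A) = P(A|B)P(B)/P(A) = (8/75)/(29/100) = 32/87

32/87


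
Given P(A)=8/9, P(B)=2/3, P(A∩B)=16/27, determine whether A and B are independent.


P(A)*P(B) = 8/9*2/3 = 16/27
P(A∩B) = 16/27, which equals P(A)P(B), so independent

Yes, A and B are independent


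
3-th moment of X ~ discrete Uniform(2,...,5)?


E[X^3] = (1/4) * sum(x^3 for x=2..5)
= 224/4 = 56

56


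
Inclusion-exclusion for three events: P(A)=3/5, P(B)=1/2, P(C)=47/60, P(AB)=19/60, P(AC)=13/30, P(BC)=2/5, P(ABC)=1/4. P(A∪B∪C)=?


P(A∪B∪C) = P(A)+P(B)+P(C) - P(AB)-P(AC)-P(BC) + P(ABC)
= 3/5+1/2+47/60 - 19/60-13/30-2/5 + 1/4
= 59/60

59/60


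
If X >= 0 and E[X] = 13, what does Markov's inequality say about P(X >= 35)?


Markov: P(X >= a) <= E[X]/a
P(X >= 35) <= 13/35

13/35


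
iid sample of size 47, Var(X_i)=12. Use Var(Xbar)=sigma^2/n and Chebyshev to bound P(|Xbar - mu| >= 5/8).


Var(Xbar) = Var(X)/n = 12/47
Chebyshev: P(|Xbar-mu| >= 5/8) <= Var(Xbar)/(5/8)^2 = (12/47)/(25/64) = 768/1175

768/1175


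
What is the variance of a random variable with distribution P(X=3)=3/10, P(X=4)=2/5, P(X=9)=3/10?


E[X] = 26/5, E[X^2] = 167/5
Var(X) = E[X^2] - (E[X])^2 = 167/5 - (26/5)^2 = 159/25

159/25


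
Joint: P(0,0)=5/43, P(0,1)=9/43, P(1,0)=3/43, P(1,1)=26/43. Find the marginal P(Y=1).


P(Y=1) = P(0,1)+P(1,1) = 9/43 + 26/43 = 35/43

35/43


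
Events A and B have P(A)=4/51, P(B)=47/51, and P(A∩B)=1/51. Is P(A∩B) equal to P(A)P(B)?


P(A)*P(B) = 4/51*47/51 = 188/2601
P(A∩B) = 1/51 != 188/2601, so not independent

No, A and B are not independent


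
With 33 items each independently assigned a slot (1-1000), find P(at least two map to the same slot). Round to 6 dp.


P(all different) = prod((1000-i)/1000 for i=0..32) = 0.586364
P(at least one match) = 1 - 0.586364 = 0.413636

0.413636


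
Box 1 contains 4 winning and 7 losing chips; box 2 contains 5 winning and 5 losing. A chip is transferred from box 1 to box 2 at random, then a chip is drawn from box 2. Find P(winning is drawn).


P(transfer winning) = 4/11; P(transfer losing) = 7/11
If winning transferred: Urn II has 6 winning of 11, so P(winning|winning moved) = 6/11
If losing transferred: Urn II has 5 winning of 11, so P(winning|losing moved) = 5/11
By total probability: P(winning) = 4/11*6/11 + 7/11*5/11 = 59/121

59/121


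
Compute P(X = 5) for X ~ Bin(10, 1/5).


P(X=5) = C(10,5) * p^5 * (1-p)^5
= 252 * 1/3125 * 1024/3125
= 258048/9765625

258048/9765625


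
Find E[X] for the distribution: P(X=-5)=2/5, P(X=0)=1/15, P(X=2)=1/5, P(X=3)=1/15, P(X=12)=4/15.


E[X] = sum(x * P(x))
= -5*2/5 + 0*1/15 + 2*1/5 + 3*1/15 + 12*4/15
= 9/5

9/5


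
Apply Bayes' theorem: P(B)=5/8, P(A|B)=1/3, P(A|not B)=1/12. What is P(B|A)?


P(A) = P(A|B)P(B) + P(A|B')P(B') = 1/3*5/8 + 1/12*3/8 = 23/96
P(B|A) = P(A|B)P(B)/P(A) = (5/24)/(23/96) = 20/23

20/23


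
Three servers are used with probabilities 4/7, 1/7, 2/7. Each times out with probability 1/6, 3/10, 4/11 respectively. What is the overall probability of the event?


P(A) = P(A|B1)P(B1) + P(A|B2)P(B2) + P(A|B3)P(B3)
= 1/6*4/7 + 3/10*1/7 + 4/11*2/7
= 2/21 + 3/70 + 8/77 = 559/2310

559/2310


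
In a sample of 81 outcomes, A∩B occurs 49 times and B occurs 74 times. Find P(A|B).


P(A|B) = P(A∩B)/P(B) = (49/81)/(74/81) = 49/74

49/74


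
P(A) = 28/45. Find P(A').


P(A') = 1 - P(A) = 1 - 28/45 = 17/45

17/45


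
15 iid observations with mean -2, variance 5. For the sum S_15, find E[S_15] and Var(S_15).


E[S_n] = n*mu = 15*-2 = -30
Var(S_n) = n*sigma^2 = 15*5 = 75

E[S_15]=-30, Var(S_15)=75


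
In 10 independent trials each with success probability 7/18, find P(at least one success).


P(at least one) = 1 - P(none)
P(none) = (1 - 7/18)^10 = (11/18)^10 = 25937424601/3570467226624
P(at least one) = 1 - 25937424601/3570467226624 = 3544529802023/3570467226624

3544529802023/3570467226624


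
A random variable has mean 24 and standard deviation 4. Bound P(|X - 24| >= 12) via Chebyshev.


k = 12/4 = 3
Chebyshev: P(|X-mu| >= k*sigma) <= 1/k^2 = 1/3^2 = 1/9

1/9


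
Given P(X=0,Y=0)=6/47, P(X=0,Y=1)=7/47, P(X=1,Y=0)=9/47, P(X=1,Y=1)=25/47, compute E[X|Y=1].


P(Y=1) = 32/47
E[X|Y=1] = (0*7 + 1*25)/32 = 25/32

25/32


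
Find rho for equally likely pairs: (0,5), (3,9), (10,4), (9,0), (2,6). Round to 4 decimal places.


Cov(X,Y) = -7.2400, Var(X) = 15.7600, Var(Y) = 8.5600
rho = Cov/(sqrt(VarX)*sqrt(VarY)) = -0.6233

-0.6233


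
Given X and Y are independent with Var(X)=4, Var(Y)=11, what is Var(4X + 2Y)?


Independence => Cov(X,Y)=0
Var(4X + 2Y) = 4^2*Var(X) + 2^2*Var(Y)
= 16*4 + 4*11 = 108

108


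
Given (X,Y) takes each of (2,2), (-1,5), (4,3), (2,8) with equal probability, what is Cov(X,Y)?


E[X]=7/4, E[Y]=9/2, E[XY]=27/4
Cov(X,Y) = E[XY] - E[X]E[Y] = 27/4 - 7/4*9/2 = -9/8

-9/8


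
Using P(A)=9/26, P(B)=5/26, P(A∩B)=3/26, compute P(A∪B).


P(A∪B) = P(A) + P(B) - P(A∩B)
= 9/26 + 5/26 - 3/26 = 11/26

11/26


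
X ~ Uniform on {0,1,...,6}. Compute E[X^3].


E[X^3] = (1/7) * sum(x^3 for x=0..6)
= 441/7 = 63

63


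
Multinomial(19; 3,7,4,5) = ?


19! = 121645100408832000
Denominator: 3!=6 * 7!=5040 * 4!=24 * 5!=120
Coefficient = 121645100408832000 / 87091200 = 1396755360

1396755360


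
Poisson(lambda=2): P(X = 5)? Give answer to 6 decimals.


P(X=5) = e^(-2) * 2^5 / 5!
≈ 0.1353352832 * 32 / 120
≈ 0.036089

0.036089


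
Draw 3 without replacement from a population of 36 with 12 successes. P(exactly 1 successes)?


P(X=1) = C(12,1)*C(24,2) / C(36,3)
= 12*276 / 7140
= 3312/7140 = 276/595

276/595


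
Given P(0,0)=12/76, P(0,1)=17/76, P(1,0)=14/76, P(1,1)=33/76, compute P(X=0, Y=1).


Read from table: P(X=0, Y=1) = 17/76

17/76


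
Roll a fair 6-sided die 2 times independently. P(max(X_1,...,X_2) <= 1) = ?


P(max <= 1) = P(all X_i <= 1) = (P(X_1 <= 1))^2
= (1/6)^2 = 1/36

1/36


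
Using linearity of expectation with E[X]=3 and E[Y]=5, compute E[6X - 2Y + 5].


E[6X - 2Y + 5] = 6*E[X] - 2*E[Y] + 5
= (6)*(3) + (-2)*(5) + (5)
= 18 - 10 + 5 = 13

13


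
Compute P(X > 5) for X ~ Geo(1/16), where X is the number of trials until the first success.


P(X > 5) = P(first 5 trials all fail) = (1-p)^5 = (15/16)^5 = 759375/1048576

759375/1048576


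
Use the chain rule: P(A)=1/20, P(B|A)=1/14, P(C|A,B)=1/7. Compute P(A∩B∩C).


P(A∩B∩C) = P(A) * P(B|A) * P(C|A∩B)
= 1/20 * 1/14 * 1/7
= 1/280 * 1/7 = 1/1960

1/1960


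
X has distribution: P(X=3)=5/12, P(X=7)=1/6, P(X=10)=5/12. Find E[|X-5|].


E[|X-5|] = sum(g(x)*P(x))
= 2*5/12 + 2*1/6 + 5*5/12
= 13/4

13/4


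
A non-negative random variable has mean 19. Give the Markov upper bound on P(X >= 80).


Markov: P(X >= a) <= E[X]/a
P(X >= 80) <= 19/80

19/80


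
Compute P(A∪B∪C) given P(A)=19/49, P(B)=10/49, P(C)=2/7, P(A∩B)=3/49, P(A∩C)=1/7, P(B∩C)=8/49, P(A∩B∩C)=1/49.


P(A∪B∪C) = P(A)+P(B)+P(C) - P(AB)-P(AC)-P(BC) + P(ABC)
= 19/49+10/49+2/7 - 3/49-1/7-8/49 + 1/49
= 26/49

26/49


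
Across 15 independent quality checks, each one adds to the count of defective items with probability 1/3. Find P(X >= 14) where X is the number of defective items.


P(X>=14) = P(X=14) + P(X=15)
= 10/4782969 + 1/14348907
= 31/14348907

31/14348907


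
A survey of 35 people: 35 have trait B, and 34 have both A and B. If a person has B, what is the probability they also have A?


P(A|B) = P(A∩B)/P(B) = (34/35)/(35/35) = 34/35

34/35


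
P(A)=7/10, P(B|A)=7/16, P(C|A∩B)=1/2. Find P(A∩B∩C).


P(A∩B∩C) = P(A) * P(B|A) * P(C|A∩B)
= 7/10 * 7/16 * 1/2
= 49/160 * 1/2 = 49/320

49/320


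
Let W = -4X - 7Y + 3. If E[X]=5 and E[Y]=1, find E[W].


E[-4X - 7Y + 3] = -4*E[X] - 7*E[Y] + 3
= (-4)*(5) + (-7)*(1) + (3)
= -20 - 7 + 3 = -24

-24


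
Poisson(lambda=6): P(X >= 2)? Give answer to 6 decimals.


P(X>=2) = 1 - P(X<=1) = 1 - (e^(-6)*6^0/0! + e^(-6)*6^1/1!)
≈ 1 - (0.0024787522 + 0.0148725131)
= 1 - 0.0173512653 = 0.9826487347
≈ 0.982649

0.982649


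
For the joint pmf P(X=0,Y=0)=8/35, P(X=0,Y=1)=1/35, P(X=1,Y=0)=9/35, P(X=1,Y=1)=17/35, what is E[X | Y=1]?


P(Y=1) = 18/35
E[X|Y=1] = (0*1 + 1*17)/18 = 17/18

17/18


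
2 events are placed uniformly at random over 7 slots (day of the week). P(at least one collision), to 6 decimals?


P(all different) = prod((7-i)/7 for i=0..1) = 0.857143
P(at least one match) = 1 - 0.857143 = 0.142857

0.142857


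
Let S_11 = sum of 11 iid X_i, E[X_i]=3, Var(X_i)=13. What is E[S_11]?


E[S_n] = n*E[X_1] = 11*3 = 33

33


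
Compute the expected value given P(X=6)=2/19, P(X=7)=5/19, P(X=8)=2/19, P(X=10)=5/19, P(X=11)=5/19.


E[X] = sum(x * P(x))
= 6*2/19 + 7*5/19 + 8*2/19 + 10*5/19 + 11*5/19
= 168/19

168/19


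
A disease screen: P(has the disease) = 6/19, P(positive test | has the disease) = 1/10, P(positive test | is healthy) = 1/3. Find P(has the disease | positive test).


P(A) = P(A|B)P(B) + P(A|B')P(B') = 1/10*6/19 + 1/3*13/19 = 74/285
P(B|A) = P(A|B)P(B)/P(A) = (3/95)/(74/285) = 9/74

9/74


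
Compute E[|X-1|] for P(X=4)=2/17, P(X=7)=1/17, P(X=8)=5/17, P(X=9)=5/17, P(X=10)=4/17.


E[|X-1|] = sum(g(x)*P(x))
= 3*2/17 + 6*1/17 + 7*5/17 + 8*5/17 + 9*4/17
= 123/17

123/17


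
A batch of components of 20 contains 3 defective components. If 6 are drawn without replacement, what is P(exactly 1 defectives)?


P(X=1) = C(3,1)*C(17,5) / C(20,6)
= 3*6188 / 38760
= 18564/38760 = 91/190

91/190


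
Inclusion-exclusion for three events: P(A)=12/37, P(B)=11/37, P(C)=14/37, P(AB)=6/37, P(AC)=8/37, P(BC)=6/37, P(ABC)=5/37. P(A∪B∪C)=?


P(A∪B∪C) = P(A)+P(B)+P(C) - P(AB)-P(AC)-P(BC) + P(ABC)
= 12/37+11/37+14/37 - 6/37-8/37-6/37 + 5/37
= 22/37

22/37


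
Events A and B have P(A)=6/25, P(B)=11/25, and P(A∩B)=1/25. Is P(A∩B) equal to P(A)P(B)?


P(A)*P(B) = 6/25*11/25 = 66/625
P(A∩B) = 1/25 != 66/625, so not independent

No, A and B are not independent


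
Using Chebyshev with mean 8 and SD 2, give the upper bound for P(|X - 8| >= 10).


k = 10/2 = 5
Chebyshev: P(|X-mu| >= k*sigma) <= 1/k^2 = 1/5^2 = 1/25

1/25


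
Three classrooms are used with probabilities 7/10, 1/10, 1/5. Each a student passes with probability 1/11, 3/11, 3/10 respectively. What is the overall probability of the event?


P(A) = P(A|B1)P(B1) + P(A|B2)P(B2) + P(A|B3)P(B3)
= 1/11*7/10 + 3/11*1/10 + 3/10*1/5
= 7/110 + 3/110 + 3/50 = 83/550

83/550


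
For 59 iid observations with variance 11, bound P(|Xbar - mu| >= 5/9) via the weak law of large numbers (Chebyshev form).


Var(Xbar) = Var(X)/n = 11/59
Chebyshev: P(|Xbar-mu| >= 5/9) <= Var(Xbar)/(5/9)^2 = (11/59)/(25/81) = 891/1475

891/1475


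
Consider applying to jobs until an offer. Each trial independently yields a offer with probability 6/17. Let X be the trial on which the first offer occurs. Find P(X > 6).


P(X > 6) = P(first 6 trials all fail) = (1-p)^6 = (11/17)^6 = 1771561/24137569

1771561/24137569


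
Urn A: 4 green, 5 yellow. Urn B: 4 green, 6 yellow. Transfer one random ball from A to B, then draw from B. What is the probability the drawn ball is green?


P(transfer green) = 4/9; P(transfer yellow) = 5/9
If green transferred: Urn II has 5 green of 11, so P(green|green moved) = 5/11
If yellow transferred: Urn II has 4 green of 11, so P(green|yellow moved) = 4/11
By total probability: P(green) = 4/9*5/11 + 5/9*4/11 = 40/99

40/99


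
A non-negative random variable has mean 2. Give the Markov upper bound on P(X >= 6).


Markov: P(X >= a) <= E[X]/a
P(X >= 6) <= 2/6 = 1/3

1/3


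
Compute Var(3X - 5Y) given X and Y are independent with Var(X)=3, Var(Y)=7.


Independence => Cov(X,Y)=0
Var(3X - 5Y) = 3^2*Var(X) + (-5)^2*Var(Y)
= 9*3 + 25*7 = 202

202


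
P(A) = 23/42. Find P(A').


P(A') = 1 - P(A) = 1 - 23/42 = 19/42

19/42


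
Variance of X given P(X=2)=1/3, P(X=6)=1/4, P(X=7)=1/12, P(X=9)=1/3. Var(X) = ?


E[X] = 23/4, E[X^2] = 497/12
Var(X) = E[X^2] - (E[X])^2 = 497/12 - (23/4)^2 = 401/48

401/48


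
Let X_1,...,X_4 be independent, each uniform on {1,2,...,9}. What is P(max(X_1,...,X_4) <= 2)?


P(max <= 2) = P(all X_i <= 2) = (P(X_1 <= 2))^4
= (2/9)^4 = 16/6561

16/6561


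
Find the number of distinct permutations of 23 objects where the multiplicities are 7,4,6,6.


23! = 25852016738884976640000
Denominator: 7!=5040 * 4!=24 * 6!=720 * 6!=720
Coefficient = 25852016738884976640000 / 62705664000 = 412275623760

412275623760


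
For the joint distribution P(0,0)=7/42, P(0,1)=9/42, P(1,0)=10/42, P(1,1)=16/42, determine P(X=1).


P(X=1) = P(1,0)+P(1,1) = 10/42 + 16/42 = 26/42 = 13/21

13/21


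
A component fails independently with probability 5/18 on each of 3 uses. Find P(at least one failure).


P(at least one) = 1 - P(none)
P(none) = (1 - 5/18)^3 = (13/18)^3 = 2197/5832
P(at least one) = 1 - 2197/5832 = 3635/5832

3635/5832


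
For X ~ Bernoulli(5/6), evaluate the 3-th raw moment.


For Bernoulli: X in {0,1}
E[X^3] = 0^3*(1-5/6) + 1^3*5/6 = 5/6

5/6


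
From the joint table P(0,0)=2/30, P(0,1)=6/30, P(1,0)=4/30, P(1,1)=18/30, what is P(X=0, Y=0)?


Read from table: P(X=0, Y=0) = 2/30 = 1/15

1/15


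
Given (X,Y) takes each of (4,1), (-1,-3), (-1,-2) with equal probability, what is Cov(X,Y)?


E[X]=2/3, E[Y]=-4/3, E[XY]=3
Cov(X,Y) = E[XY] - E[X]E[Y] = 3 - 2/3*-4/3 = 35/9

35/9


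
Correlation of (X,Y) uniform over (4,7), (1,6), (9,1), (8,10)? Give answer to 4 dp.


Cov(X,Y) = -2.2500, Var(X) = 10.2500, Var(Y) = 10.5000
rho = Cov/(sqrt(VarX)*sqrt(VarY)) = -0.2169

-0.2169


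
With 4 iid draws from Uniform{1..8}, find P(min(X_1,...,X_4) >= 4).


P(min >= 4) = P(all X_i >= 4) = (P(X_1 >= 4))^4
= (5/8)^4 = 625/4096

625/4096


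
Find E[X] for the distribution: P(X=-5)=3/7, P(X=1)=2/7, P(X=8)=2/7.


E[X] = sum(x * P(x))
= -5*3/7 + 1*2/7 + 8*2/7
= 3/7

3/7


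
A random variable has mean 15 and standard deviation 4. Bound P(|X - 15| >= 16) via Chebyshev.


k = 16/4 = 4
Chebyshev: P(|X-mu| >= k*sigma) <= 1/k^2 = 1/4^2 = 1/16

1/16


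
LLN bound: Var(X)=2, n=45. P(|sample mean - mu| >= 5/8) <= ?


Var(Xbar) = Var(X)/n = 2/45
Chebyshev: P(|Xbar-mu| >= 5/8) <= Var(Xbar)/(5/8)^2 = (2/45)/(25/64) = 128/1125

128/1125


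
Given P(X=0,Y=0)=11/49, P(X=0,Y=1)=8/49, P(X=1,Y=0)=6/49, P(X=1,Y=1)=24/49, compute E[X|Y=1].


P(Y=1) = 32/49
E[X|Y=1] = (0*8 + 1*24)/32 = 24/32 = 3/4

3/4


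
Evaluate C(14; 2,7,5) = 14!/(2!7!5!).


14! = 87178291200
Denominator: 2!=2 * 7!=5040 * 5!=120
Coefficient = 87178291200 / 1209600 = 72072

72072


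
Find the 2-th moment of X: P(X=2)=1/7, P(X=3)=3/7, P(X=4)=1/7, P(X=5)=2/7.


E[X^2] = sum(x^2 * P(x))
= 4*1/7 + 9*3/7 + 16*1/7 + 25*2/7
= 97/7

97/7


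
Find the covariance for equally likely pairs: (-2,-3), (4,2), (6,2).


E[X]=8/3, E[Y]=1/3, E[XY]=26/3
Cov(X,Y) = E[XY] - E[X]E[Y] = 26/3 - 8/3*1/3 = 70/9

70/9


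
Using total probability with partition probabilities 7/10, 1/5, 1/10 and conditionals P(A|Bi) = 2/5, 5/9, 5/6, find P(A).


P(A) = P(A|B1)P(B1) + P(A|B2)P(B2) + P(A|B3)P(B3)
= 2/5*7/10 + 5/9*1/5 + 5/6*1/10
= 7/25 + 1/9 + 1/12 = 427/900

427/900


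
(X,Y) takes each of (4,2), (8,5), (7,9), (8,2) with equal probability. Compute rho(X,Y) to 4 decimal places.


Cov(X,Y) = 1.3750, Var(X) = 2.6875, Var(Y) = 8.2500
rho = Cov/(sqrt(VarX)*sqrt(VarY)) = 0.2920

0.2920


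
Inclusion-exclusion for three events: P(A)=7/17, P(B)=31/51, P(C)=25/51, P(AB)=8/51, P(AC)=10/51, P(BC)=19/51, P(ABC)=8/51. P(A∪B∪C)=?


P(A∪B∪C) = P(A)+P(B)+P(C) - P(AB)-P(AC)-P(BC) + P(ABC)
= 7/17+31/51+25/51 - 8/51-10/51-19/51 + 8/51
= 16/17

16/17


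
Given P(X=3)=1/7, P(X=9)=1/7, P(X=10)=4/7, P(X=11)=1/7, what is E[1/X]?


E[1/X] = sum(g(x)*P(x))
= 1/3*1/7 + 1/9*1/7 + 1/10*4/7 + 1/11*1/7
= 463/3465

463/3465


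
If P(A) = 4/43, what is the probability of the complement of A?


P(A') = 1 - P(A) = 1 - 4/43 = 39/43

39/43


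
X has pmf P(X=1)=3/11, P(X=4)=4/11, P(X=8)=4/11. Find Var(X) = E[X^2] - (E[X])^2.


E[X] = 51/11, E[X^2] = 323/11
Var(X) = E[X^2] - (E[X])^2 = 323/11 - (51/11)^2 = 952/121

952/121


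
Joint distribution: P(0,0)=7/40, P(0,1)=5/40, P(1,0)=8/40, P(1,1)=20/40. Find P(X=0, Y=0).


Read from table: P(X=0, Y=0) = 7/40

7/40


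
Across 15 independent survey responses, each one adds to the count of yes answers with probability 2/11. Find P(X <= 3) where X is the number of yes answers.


P(X<=3) = P(X=0) + P(X=1) + P(X=2) + P(X=3)
= 205891132094649/4177248169415651 + 686303773648830/4177248169415651 + 1067583647898180/4177248169415651 + 1028043512790840/4177248169415651
= 2987822066432499/4177248169415651

2987822066432499/4177248169415651


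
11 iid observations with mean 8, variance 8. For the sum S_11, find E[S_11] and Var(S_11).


E[S_n] = n*mu = 11*8 = 88
Var(S_n) = n*sigma^2 = 11*8 = 88

E[S_11]=88, Var(S_11)=88


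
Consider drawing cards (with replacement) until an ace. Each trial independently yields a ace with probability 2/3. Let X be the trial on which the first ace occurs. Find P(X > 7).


P(X > 7) = P(first 7 trials all fail) = (1-p)^7 = (1/3)^7 = 1/2187

1/2187


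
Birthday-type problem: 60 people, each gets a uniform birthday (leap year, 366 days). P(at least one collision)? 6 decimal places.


P(all different) = prod((366-i)/366 for i=0..59) = 0.005966
P(at least one match) = 1 - 0.005966 = 0.994034

0.994034


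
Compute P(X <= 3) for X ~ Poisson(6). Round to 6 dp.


P(X<=3) = e^(-6)*6^0/0! + e^(-6)*6^1/1! + e^(-6)*6^2/2! + e^(-6)*6^3/3!
≈ 0.0024787522 + 0.0148725131 + 0.0446175392 + 0.0892350784
= 0.1512038829
≈ 0.151204

0.151204


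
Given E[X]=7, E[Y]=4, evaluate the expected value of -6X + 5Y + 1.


E[-6X + 5Y + 1] = -6*E[X] + 5*E[Y] + 1
= (-6)*(7) + (5)*(4) + (1)
= -42 + 20 + 1 = -21

-21


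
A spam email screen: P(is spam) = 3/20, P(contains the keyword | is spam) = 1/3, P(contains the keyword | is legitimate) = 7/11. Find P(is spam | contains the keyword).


P(A) = P(A|B)P(B) + P(A|B')P(B') = 1/3*3/20 + 7/11*17/20 = 13/22
P(B|A) = P(A|B)P(B)/P(A) = (1/20)/(13/22) = 11/130

11/130


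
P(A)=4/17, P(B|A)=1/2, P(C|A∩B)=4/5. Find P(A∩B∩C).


P(A∩B∩C) = P(A) * P(B|A) * P(C|A∩B)
= 4/17 * 1/2 * 4/5
= 2/17 * 4/5 = 8/85

8/85


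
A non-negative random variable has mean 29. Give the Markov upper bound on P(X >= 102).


Markov: P(X >= a) <= E[X]/a
P(X >= 102) <= 29/102

29/102


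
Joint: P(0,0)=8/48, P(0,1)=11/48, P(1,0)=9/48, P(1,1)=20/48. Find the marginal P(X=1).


P(X=1) = P(1,0)+P(1,1) = 9/48 + 20/48 = 29/48

29/48


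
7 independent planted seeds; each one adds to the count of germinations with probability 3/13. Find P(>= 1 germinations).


P(at least one) = 1 - P(none)
P(none) = (1 - 3/13)^7 = (10/13)^7 = 10000000/62748517
P(at least one) = 1 - 10000000/62748517 = 52748517/62748517

52748517/62748517


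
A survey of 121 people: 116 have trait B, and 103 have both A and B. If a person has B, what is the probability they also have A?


P(A|B) = P(A∩B)/P(B) = (103/121)/(116/121) = 103/116

103/116


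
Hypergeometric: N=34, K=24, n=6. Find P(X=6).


P(X=6) = C(24,6)*C(10,0) / C(34,6)
= 134596*1 / 1344904
= 134596/1344904 = 3059/30566

3059/30566


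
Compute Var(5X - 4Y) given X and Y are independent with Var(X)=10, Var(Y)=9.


Independence => Cov(X,Y)=0
Var(5X - 4Y) = 5^2*Var(X) + (-4)^2*Var(Y)
= 25*10 + 16*9 = 394

394


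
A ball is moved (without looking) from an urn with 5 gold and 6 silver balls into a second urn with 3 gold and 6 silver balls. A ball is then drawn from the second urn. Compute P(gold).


P(transfer gold) = 5/11; P(transfer silver) = 6/11
If gold transferred: Urn II has 4 gold of 10, so P(gold|gold moved) = 2/5
If silver transferred: Urn II has 3 gold of 10, so P(gold|silver moved) = 3/10
By total probability: P(gold) = 5/11*2/5 + 6/11*3/10 = 19/55

19/55


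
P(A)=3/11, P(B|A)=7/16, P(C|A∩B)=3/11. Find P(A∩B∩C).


P(A∩B∩C) = P(A) * P(B|A) * P(C|A∩B)
= 3/11 * 7/16 * 3/11
= 21/176 * 3/11 = 63/1936

63/1936


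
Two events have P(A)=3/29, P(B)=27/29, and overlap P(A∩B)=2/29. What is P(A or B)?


P(A∪B) = P(A) + P(B) - P(A∩B)
= 3/29 + 27/29 - 2/29 = 28/29

28/29


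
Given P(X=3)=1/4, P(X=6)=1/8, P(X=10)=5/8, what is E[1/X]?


E[1/X] = sum(g(x)*P(x))
= 1/3*1/4 + 1/6*1/8 + 1/10*5/8
= 1/6

1/6


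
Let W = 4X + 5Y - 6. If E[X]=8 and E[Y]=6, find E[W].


E[4X + 5Y - 6] = 4*E[X] + 5*E[Y] - 6
= (4)*(8) + (5)*(6) + (-6)
= 32 + 30 - 6 = 56

56


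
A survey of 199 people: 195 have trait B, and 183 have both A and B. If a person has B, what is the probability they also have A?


P(A|B) = P(A∩B)/P(B) = (183/199)/(195/199) = 183/195 = 61/65

61/65


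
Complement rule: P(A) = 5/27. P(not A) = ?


P(A') = 1 - P(A) = 1 - 5/27 = 22/27

22/27


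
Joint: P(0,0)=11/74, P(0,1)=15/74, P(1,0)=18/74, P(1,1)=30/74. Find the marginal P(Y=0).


P(Y=0) = P(0,0)+P(1,0) = 11/74 + 18/74 = 29/74

29/74


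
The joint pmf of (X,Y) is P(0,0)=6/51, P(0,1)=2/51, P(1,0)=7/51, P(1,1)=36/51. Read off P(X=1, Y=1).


Read from table: P(X=1, Y=1) = 36/51 = 12/17

12/17


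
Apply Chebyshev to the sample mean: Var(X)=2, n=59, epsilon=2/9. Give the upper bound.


Var(Xbar) = Var(X)/n = 2/59
Chebyshev: P(|Xbar-mu| >= 2/9) <= Var(Xbar)/(2/9)^2 = (2/59)/(4/81) = 81/118

81/118


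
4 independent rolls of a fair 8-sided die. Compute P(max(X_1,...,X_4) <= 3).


P(max <= 3) = P(all X_i <= 3) = (P(X_1 <= 3))^4
= (3/8)^4 = 81/4096

81/4096


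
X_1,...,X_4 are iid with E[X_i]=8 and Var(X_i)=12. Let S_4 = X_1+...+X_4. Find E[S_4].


E[S_n] = n*E[X_1] = 4*8 = 32

32


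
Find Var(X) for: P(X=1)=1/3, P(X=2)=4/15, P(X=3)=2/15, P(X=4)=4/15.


E[X] = 7/3, E[X^2] = 103/15
Var(X) = E[X^2] - (E[X])^2 = 103/15 - (7/3)^2 = 64/45

64/45


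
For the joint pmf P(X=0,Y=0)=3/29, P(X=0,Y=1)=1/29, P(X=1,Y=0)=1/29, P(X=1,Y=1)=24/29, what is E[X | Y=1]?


P(Y=1) = 25/29
E[X|Y=1] = (0*1 + 1*24)/25 = 24/25

24/25


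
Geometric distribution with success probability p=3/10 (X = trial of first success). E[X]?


For geometric (trials until first success), E[X] = 1/p = 1/(3/10) = 10/3

10/3


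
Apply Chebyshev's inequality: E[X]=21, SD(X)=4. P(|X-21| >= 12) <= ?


k = 12/4 = 3
Chebyshev: P(|X-mu| >= k*sigma) <= 1/k^2 = 1/3^2 = 1/9

1/9


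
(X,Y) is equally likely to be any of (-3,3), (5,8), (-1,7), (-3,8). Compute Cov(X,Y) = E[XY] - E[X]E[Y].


E[X]=-1/2, E[Y]=13/2, E[XY]=0
Cov(X,Y) = E[XY] - E[X]E[Y] = 0 + 1/2*13/2 = 13/4

13/4


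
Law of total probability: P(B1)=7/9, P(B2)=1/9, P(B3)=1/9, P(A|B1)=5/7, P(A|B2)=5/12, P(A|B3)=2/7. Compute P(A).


P(A) = P(A|B1)P(B1) + P(A|B2)P(B2) + P(A|B3)P(B3)
= 5/7*7/9 + 5/12*1/9 + 2/7*1/9
= 5/9 + 5/108 + 2/63 = 479/756

479/756


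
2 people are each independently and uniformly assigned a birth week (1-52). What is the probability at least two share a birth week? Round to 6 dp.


P(all different) = prod((52-i)/52 for i=0..1) = 0.980769
P(at least one match) = 1 - 0.980769 = 0.019231

0.019231


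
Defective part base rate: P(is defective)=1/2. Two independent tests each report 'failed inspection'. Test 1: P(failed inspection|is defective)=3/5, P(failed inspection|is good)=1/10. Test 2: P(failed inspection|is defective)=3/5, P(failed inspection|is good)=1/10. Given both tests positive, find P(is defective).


After test 1: P(+) = 3/5*1/2 + 1/10*1/2 = 7/20
P(B|+) = (3/10)/(7/20) = 6/7
After test 2 (use post1 as new prior): P(+) = 3/5*6/7 + 1/10*1/7 = 37/70
P(B|+,+) = (18/35)/(37/70) = 36/37

36/37


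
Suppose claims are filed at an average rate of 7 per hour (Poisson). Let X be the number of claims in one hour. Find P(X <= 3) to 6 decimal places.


P(X<=3) = e^(-7)*7^0/0! + e^(-7)*7^1/1! + e^(-7)*7^2/2! + e^(-7)*7^3/3!
≈ 0.0009118820 + 0.0063831738 + 0.0223411082 + 0.0521292524
= 0.0817654164
≈ 0.081765

0.081765


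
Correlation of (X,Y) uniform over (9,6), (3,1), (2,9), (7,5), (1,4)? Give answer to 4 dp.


Cov(X,Y) = 0.8000, Var(X) = 9.4400, Var(Y) = 6.8000
rho = Cov/(sqrt(VarX)*sqrt(VarY)) = 0.0999

0.0999


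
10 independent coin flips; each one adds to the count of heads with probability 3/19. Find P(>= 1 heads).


P(at least one) = 1 - P(none)
P(none) = (1 - 3/19)^10 = (16/19)^10 = 1099511627776/6131066257801
P(at least one) = 1 - 1099511627776/6131066257801 = 5031554630025/6131066257801

5031554630025/6131066257801
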